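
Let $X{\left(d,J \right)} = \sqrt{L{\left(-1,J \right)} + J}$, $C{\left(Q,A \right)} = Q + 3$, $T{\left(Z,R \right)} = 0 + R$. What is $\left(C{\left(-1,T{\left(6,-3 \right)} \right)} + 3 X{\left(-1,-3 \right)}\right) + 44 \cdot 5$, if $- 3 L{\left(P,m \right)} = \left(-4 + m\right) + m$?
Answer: $222 + \sqrt{3} \approx 223.73$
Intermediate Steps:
$L{\left(P,m \right)} = \frac{4}{3} - \frac{2 m}{3}$ ($L{\left(P,m \right)} = - \frac{\left(-4 + m\right) + m}{3} = - \frac{-4 + 2 m}{3} = \frac{4}{3} - \frac{2 m}{3}$)
$T{\left(Z,R \right)} = R$
$C{\left(Q,A \right)} = 3 + Q$
$X{\left(d,J \right)} = \sqrt{\frac{4}{3} + \frac{J}{3}}$ ($X{\left(d,J \right)} = \sqrt{\left(\frac{4}{3} - \frac{2 J}{3}\right) + J} = \sqrt{\frac{4}{3} + \frac{J}{3}}$)
$\left(C{\left(-1,T{\left(6,-3 \right)} \right)} + 3 X{\left(-1,-3 \right)}\right) + 44 \cdot 5 = \left(\left(3 - 1\right) + 3 \frac{\sqrt{12 + 3 \left(-3\right)}}{3}\right) + 44 \cdot 5 = \left(2 + 3 \frac{\sqrt{12 - 9}}{3}\right) + 220 = \left(2 + 3 \frac{\sqrt{3}}{3}\right) + 220 = \left(2 + \sqrt{3}\right) + 220 = 222 + \sqrt{3}$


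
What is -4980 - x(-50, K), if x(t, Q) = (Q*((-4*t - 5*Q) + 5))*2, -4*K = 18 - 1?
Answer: -24455/8 ≈ -3056.9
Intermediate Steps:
K = -17/4 (K = -(18 - 1)/4 = -1/4*17 = -17/4 ≈ -4.2500)
x(t, Q) = 2*Q*(5 - 5*Q - 4*t) (x(t, Q) = (Q*((-5*Q - 4*t) + 5))*2 = (Q*(5 - 5*Q - 4*t))*2 = 2*Q*(5 - 5*Q - 4*t))
-4980 - x(-50, K) = -4980 - 2*(-17)*(5 - 5*(-17/4) - 4*(-50))/4 = -4980 - 2*(-17)*(5 + 85/4 + 200)/4 = -4980 - 2*(-17)*905/(4*4) = -4980 - 1*(-15385/8) = -4980 + 15385/8 = -24455/8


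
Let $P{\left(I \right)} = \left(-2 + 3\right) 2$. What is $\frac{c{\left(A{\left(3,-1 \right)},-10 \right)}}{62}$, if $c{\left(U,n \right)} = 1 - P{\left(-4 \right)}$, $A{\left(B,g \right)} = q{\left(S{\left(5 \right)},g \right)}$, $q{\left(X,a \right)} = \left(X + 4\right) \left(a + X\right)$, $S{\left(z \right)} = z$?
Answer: $- \frac{1}{62} \approx -0.016129$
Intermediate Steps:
$q{\left(X,a \right)} = \left(4 + X\right) \left(X + a\right)$
$P{\left(I \right)} = 2$ ($P{\left(I \right)} = 1 \cdot 2 = 2$)
$A{\left(B,g \right)} = 45 + 9 g$ ($A{\left(B,g \right)} = 5^{2} + 4 \cdot 5 + 4 g + 5 g = 25 + 20 + 4 g + 5 g = 45 + 9 g$)
$c{\left(U,n \right)} = -1$ ($c{\left(U,n \right)} = 1 - 2 = -1$)
$\frac{c{\left(A{\left(3,-1 \right)},-10 \right)}}{62} = \frac{1}{62} \left(-1\right) = - \frac{1}{62}$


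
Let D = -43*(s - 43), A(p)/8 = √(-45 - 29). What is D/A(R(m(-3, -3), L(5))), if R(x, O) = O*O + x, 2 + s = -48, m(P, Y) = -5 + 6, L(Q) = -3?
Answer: -3999*I*√74/592 ≈ -58.109*I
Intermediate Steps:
m(P, Y) = 1
s = -50 (s = -2 - 48 = -50)
R(x, O) = x + O² (R(x, O) = O² + x = x + O²)
A(p) = 8*I*√74 (A(p) = 8*√(-45 - 29) = 8*√(-74) = 8*(I*√74) = 8*I*√74)
D = 3999 (D = -43*(-50 - 43) = -43*(-93) = 3999)
D/A(R(m(-3, -3), L(5))) = 3999/((8*I*√74)) = 3999*(-I*√74/592) = -3999*I*√74/592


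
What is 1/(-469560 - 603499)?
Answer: -1/1073059 ≈ -9.3192e-7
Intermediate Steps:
1/(-469560 - 603499) = 1/(-1073059) = -1/1073059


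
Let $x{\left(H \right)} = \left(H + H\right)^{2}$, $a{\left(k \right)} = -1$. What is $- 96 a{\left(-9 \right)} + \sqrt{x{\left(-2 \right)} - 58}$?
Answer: $96 + i \sqrt{42} \approx 96.0 + 6.4807 i$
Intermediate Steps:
$x{\left(H \right)} = 4 H^{2}$ ($x{\left(H \right)} = \left(2 H\right)^{2} = 4 H^{2}$)
$- 96 a{\left(-9 \right)} + \sqrt{x{\left(-2 \right)} - 58} = \left(-96\right) \left(-1\right) + \sqrt{4 \left(-2\right)^{2} - 58} = 96 + \sqrt{4 \cdot 4 - 58} = 96 + \sqrt{16 - 58} = 96 + \sqrt{-42} = 96 + i \sqrt{42}$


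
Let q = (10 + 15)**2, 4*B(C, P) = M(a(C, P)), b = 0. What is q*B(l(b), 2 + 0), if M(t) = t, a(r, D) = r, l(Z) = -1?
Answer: -625/4 ≈ -156.25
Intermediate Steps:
B(C, P) = C/4
q = 625 (q = 25**2 = 625)
q*B(l(b), 2 + 0) = 625*((1/4)*(-1)) = 625*(-1/4) = -625/4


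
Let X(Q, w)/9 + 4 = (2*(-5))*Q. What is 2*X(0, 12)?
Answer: -72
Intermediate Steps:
X(Q, w) = -36 - 90*Q (X(Q, w) = -36 + 9*((2*(-5))*Q) = -36 + 9*(-10*Q) = -36 - 90*Q)
2*X(0, 12) = 2*(-36 - 90*0) = 2*(-36 + 0) = 2*(-36) = -72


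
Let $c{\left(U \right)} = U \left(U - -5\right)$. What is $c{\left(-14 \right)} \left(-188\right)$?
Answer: $-23688$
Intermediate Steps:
$c{\left(U \right)} = U \left(5 + U\right)$ ($c{\left(U \right)} = U \left(U + 5\right) = U \left(5 + U\right)$)
$c{\left(-14 \right)} \left(-188\right) = - 14 \left(5 - 14\right) \left(-188\right) = \left(-14\right) \left(-9\right) \left(-188\right) = 126 \left(-188\right) = -23688$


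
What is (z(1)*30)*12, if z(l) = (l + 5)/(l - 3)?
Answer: -1080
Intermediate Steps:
z(l) = (5 + l)/(-3 + l)
(z(1)*30)*12 = (((5 + 1)/(-3 + 1))*30)*12 = ((6/(-2))*30)*12 = (-½*6*30)*12 = -3*30*12 = -90*12 = -1080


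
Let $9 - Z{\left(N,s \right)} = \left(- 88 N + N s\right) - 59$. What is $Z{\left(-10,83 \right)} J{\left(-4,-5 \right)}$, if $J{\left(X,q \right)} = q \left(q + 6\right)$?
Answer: $-90$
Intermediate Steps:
$Z{\left(N,s \right)} = 68 + 88 N - N s$ ($Z{\left(N,s \right)} = 9 - \left(\left(- 88 N + N s\right) - 59\right) = 9 - \left(-59 - 88 N + N s\right) = 9 + \left(59 + 88 N - N s\right) = 68 + 88 N - N s$)
$J{\left(X,q \right)} = q \left(6 + q\right)$
$Z{\left(-10,83 \right)} J{\left(-4,-5 \right)} = \left(68 + 88 \left(-10\right) - \left(-10\right) 83\right) \left(- 5 \left(6 - 5\right)\right) = \left(68 - 880 + 830\right) \left(\left(-5\right) 1\right) = 18 \left(-5\right) = -90$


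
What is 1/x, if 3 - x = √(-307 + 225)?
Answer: 3/91 + I*√82/91 ≈ 0.032967 + 0.09951*I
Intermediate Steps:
x = 3 - I*√82 (x = 3 - √(-307 + 225) = 3 - √(-82) = 3 - I*√82 ≈ 3.0 - 9.0554*I)
1/x = 1/(3 - I*√82)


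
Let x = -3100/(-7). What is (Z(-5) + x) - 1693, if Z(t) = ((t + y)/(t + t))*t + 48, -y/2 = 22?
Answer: -17173/14 ≈ -1226.6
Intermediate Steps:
y = -44 (y = -2*22 = -44)
x = 3100/7 (x = -3100*(-⅐) = 3100/7 ≈ 442.86)
Z(t) = 26 + t/2 (Z(t) = ((t - 44)/(t + t))*t + 48 = ((-44 + t)/((2*t)))*t + 48 = ((-44 + t)*(1/(2*t)))*t + 48 = ((-44 + t)/(2*t))*t + 48 = (-22 + t/2) + 48 = 26 + t/2)
(Z(-5) + x) - 1693 = ((26 + (½)*(-5)) + 3100/7) - 1693 = ((26 - 5/2) + 3100/7) - 1693 = (47/2 + 3100/7) - 1693 = 6529/14 - 1693 = -17173/14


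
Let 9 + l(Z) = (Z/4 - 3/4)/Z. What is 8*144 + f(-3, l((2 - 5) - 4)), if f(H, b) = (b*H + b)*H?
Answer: 7701/7 ≈ 1100.1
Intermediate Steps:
l(Z) = -9 + (-¾ + Z/4)/Z (l(Z) = -9 + (Z/4 - 3/4)/Z = -9 + (Z*(¼) - 3*¼)/Z = -9 + (Z/4 - ¾)/Z = -9 + (-¾ + Z/4)/Z)
f(H, b) = H*(b + H*b) (f(H, b) = (H*b + b)*H = (b + H*b)*H = H*(b + H*b))
8*144 + f(-3, l((2 - 5) - 4)) = 8*144 - 3*(-3 - 35*((2 - 5) - 4))/(4*((2 - 5) - 4))*(1 - 3) = 1152 - 3*(-3 - 35*(-3 - 4))/(4*(-3 - 4))*(-2) = 1152 - 3*(¼)*(-3 - 35*(-7))/(-7)*(-2) = 1152 - 3*(¼)*(-⅐)*(-3 + 245)*(-2) = 1152 - 3*(¼)*(-⅐)*242*(-2) = 1152 - 3*(-121/14)*(-2) = 1152 - 363/7 = 7701/7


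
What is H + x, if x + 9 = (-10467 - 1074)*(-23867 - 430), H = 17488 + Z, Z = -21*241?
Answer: 280424095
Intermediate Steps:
Z = -5061
H = 12427 (H = 17488 - 5061 = 12427)
x = 280411668 (x = -9 + (-10467 - 1074)*(-23867 - 430) = -9 - 11541*(-24297) = -9 + 280411677 = 280411668)
H + x = 12427 + 280411668 = 280424095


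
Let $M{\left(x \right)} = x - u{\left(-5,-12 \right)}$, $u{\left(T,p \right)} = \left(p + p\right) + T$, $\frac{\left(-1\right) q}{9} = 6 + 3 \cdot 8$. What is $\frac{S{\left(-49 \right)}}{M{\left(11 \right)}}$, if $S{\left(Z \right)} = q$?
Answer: $- \frac{27}{4} \approx -6.75$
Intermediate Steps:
$q = -270$ ($q = - 9 \left(6 + 3 \cdot 8\right) = - 9 \left(6 + 24\right) = \left(-9\right) 30 = -270$)
$S{\left(Z \right)} = -270$
$u{\left(T,p \right)} = T + 2 p$ ($u{\left(T,p \right)} = 2 p + T = T + 2 p$)
$M{\left(x \right)} = 29 + x$ ($M{\left(x \right)} = x - \left(-5 + 2 \left(-12\right)\right) = x - \left(-5 - 24\right) = x - -29 = x + 29 = 29 + x$)
$\frac{S{\left(-49 \right)}}{M{\left(11 \right)}} = - \frac{270}{29 + 11} = - \frac{270}{40} = \left(-270\right) \frac{1}{40} = - \frac{27}{4}$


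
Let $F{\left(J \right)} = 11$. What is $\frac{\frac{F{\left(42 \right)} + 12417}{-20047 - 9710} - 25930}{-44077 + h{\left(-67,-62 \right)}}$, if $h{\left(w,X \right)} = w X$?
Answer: $\frac{59354726}{91383747} \approx 0.64951$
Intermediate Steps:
$h{\left(w,X \right)} = X w$
$\frac{\frac{F{\left(42 \right)} + 12417}{-20047 - 9710} - 25930}{-44077 + h{\left(-67,-62 \right)}} = \frac{\frac{11 + 12417}{-20047 - 9710} - 25930}{-44077 - -4154} = \frac{\frac{12428}{-29757} - 25930}{-44077 + 4154} = \frac{12428 \left(- \frac{1}{29757}\right) - 25930}{-39923} = \left(- \frac{956}{2289} - 25930\right) \left(- \frac{1}{39923}\right) = \left(- \frac{59354726}{2289}\right) \left(- \frac{1}{39923}\right) = \frac{59354726}{91383747}$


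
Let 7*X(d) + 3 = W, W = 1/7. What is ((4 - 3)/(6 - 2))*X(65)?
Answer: -5/49 ≈ -0.10204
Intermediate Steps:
W = ⅐ ≈ 0.14286
X(d) = -20/49 (X(d) = -3/7 + (⅐)*(⅐) = -3/7 + 1/49 = -20/49)
((4 - 3)/(6 - 2))*X(65) = ((4 - 3)/(6 - 2))*(-20/49) = (1/4)*(-20/49) = (1*(¼))*(-20/49) = (¼)*(-20/49) = -5/49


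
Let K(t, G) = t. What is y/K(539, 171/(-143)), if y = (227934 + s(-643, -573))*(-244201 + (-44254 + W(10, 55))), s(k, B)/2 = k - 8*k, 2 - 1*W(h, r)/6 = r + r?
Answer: -9785558344/77 ≈ -1.2709e+8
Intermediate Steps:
W(h, r) = 12 - 12*r (W(h, r) = 12 - 6*(r + r) = 12 - 12*r)
s(k, B) = -14*k (s(k, B) = 2*(k - 8*k) = 2*(-7*k) = -14*k)
y = -68498908408 (y = (227934 - 14*(-643))*(-244201 + (-44254 + (12 - 12*55))) = (227934 + 9002)*(-244201 + (-44254 + (12 - 660))) = 236936*(-244201 + (-44254 - 648)) = 236936*(-244201 - 44902) = 236936*(-289103) = -68498908408)
y/K(539, 171/(-143)) = -68498908408/539 = -68498908408*1/539 = -9785558344/77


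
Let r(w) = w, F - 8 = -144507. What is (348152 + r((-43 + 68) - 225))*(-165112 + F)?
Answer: -107729766672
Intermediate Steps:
F = -144499 (F = 8 - 144507 = -144499)
(348152 + r((-43 + 68) - 225))*(-165112 + F) = (348152 + ((-43 + 68) - 225))*(-165112 - 144499) = (348152 + (25 - 225))*(-309611) = (348152 - 200)*(-309611) = 347952*(-309611) = -107729766672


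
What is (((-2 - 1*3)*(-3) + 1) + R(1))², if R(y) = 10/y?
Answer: 676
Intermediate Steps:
(((-2 - 1*3)*(-3) + 1) + R(1))² = (((-2 - 1*3)*(-3) + 1) + 10/1)² = (((-2 - 3)*(-3) + 1) + 10*1)² = ((-5*(-3) + 1) + 10)² = ((15 + 1) + 10)² = (16 + 10)² = 26² = 676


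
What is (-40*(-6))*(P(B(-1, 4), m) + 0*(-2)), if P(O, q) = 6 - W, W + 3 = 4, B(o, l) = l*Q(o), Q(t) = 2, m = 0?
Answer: 1200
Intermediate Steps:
B(o, l) = 2*l (B(o, l) = l*2 = 2*l)
W = 1 (W = -3 + 4 = 1)
P(O, q) = 5 (P(O, q) = 6 - 1*1 = 6 - 1 = 5)
(-40*(-6))*(P(B(-1, 4), m) + 0*(-2)) = (-40*(-6))*(5 + 0*(-2)) = 240*(5 + 0) = 240*5 = 1200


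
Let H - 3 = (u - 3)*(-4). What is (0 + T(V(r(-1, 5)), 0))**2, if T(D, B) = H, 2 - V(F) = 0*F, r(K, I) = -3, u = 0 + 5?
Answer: 25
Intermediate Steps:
u = 5
H = -5 (H = 3 + (5 - 3)*(-4) = 3 + 2*(-4) = 3 - 8 = -5)
V(F) = 2 (V(F) = 2 - 0*F = 2 - 1*0 = 2 + 0 = 2)
T(D, B) = -5
(0 + T(V(r(-1, 5)), 0))**2 = (0 - 5)**2 = (-5)**2 = 25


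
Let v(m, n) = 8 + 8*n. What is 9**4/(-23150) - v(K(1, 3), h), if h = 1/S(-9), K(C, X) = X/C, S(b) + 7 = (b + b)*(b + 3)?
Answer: -19553061/2338150 ≈ -8.3626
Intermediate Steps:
S(b) = -7 + 2*b*(3 + b) (S(b) = -7 + (b + b)*(b + 3) = -7 + (2*b)*(3 + b) = -7 + 2*b*(3 + b))
h = 1/101 (h = 1/(-7 + 2*(-9)**2 + 6*(-9)) = 1/(-7 + 2*81 - 54) = 1/(-7 + 162 - 54) = 1/101 ≈ 0.0099010)
9**4/(-23150) - v(K(1, 3), h) = 9**4/(-23150) - (8 + 8*(1/101)) = 6561*(-1/23150) - (8 + 8/101) = -6561/23150 - 1*816/101 = -6561/23150 - 816/101 = -19553061/2338150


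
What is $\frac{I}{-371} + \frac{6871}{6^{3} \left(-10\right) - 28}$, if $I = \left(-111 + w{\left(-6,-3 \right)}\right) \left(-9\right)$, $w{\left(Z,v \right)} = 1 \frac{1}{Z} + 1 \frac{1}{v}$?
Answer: $- \frac{4744799}{811748} \approx -5.8452$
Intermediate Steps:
$w{\left(Z,v \right)} = \frac{1}{Z} + \frac{1}{v}$
$I = \frac{2007}{2}$ ($I = \left(-111 + \frac{-6 - 3}{\left(-6\right) \left(-3\right)}\right) \left(-9\right) = \left(-111 - \left(- \frac{1}{18}\right) \left(-9\right)\right) \left(-9\right) = \left(-111 - \frac{1}{2}\right) \left(-9\right) = \left(- \frac{223}{2}\right) \left(-9\right) = \frac{2007}{2} \approx 1003.5$)
$\frac{I}{-371} + \frac{6871}{6^{3} \left(-10\right) - 28} = \frac{2007}{2 \left(-371\right)} + \frac{6871}{6^{3} \left(-10\right) - 28} = \frac{2007}{2} \left(- \frac{1}{371}\right) + \frac{6871}{216 \left(-10\right) - 28} = - \frac{2007}{742} + \frac{6871}{-2160 - 28} = - \frac{2007}{742} + \frac{6871}{-2188} = - \frac{2007}{742} + 6871 \left(- \frac{1}{2188}\right) = - \frac{2007}{742} - \frac{6871}{2188} = - \frac{4744799}{811748}$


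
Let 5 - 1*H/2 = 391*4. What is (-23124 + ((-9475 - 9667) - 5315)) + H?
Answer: -50699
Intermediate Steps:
H = -3118 (H = 10 - 782*4 = 10 - 2*1564 = 10 - 3128 = -3118)
(-23124 + ((-9475 - 9667) - 5315)) + H = (-23124 + ((-9475 - 9667) - 5315)) - 3118 = (-23124 + (-19142 - 5315)) - 3118 = (-23124 - 24457) - 3118 = -47581 - 3118 = -50699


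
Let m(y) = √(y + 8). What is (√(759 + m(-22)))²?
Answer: 759 + I*√14 ≈ 759.0 + 3.7417*I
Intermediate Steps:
m(y) = √(8 + y)
(√(759 + m(-22)))² = (√(759 + √(8 - 22)))² = (√(759 + √(-14)))² = (√(759 + I*√14))² = 759 + I*√14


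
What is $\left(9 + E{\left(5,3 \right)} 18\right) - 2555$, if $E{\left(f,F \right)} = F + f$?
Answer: $-2402$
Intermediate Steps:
$\left(9 + E{\left(5,3 \right)} 18\right) - 2555 = \left(9 + \left(3 + 5\right) 18\right) - 2555 = \left(9 + 8 \cdot 18\right) - 2555 = \left(9 + 144\right) - 2555 = 153 - 2555 = -2402$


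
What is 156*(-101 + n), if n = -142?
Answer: -37908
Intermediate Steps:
156*(-101 + n) = 156*(-101 - 142) = 156*(-243) = -37908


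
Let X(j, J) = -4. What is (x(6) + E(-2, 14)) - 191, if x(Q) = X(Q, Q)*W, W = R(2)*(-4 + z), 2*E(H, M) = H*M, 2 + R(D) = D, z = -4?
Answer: -205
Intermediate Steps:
R(D) = -2 + D
E(H, M) = H*M/2 (E(H, M) = (H*M)/2 = H*M/2)
W = 0 (W = (-2 + 2)*(-4 - 4) = 0*(-8) = 0)
x(Q) = 0 (x(Q) = -4*0 = 0)
(x(6) + E(-2, 14)) - 191 = (0 + (½)*(-2)*14) - 191 = (0 - 14) - 191 = -14 - 191 = -205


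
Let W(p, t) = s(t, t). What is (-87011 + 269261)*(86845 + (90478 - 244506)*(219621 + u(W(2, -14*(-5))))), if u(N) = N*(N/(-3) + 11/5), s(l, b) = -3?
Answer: -6164828207572950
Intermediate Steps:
W(p, t) = -3
u(N) = N*(11/5 - N/3) (u(N) = N*(N*(-1/3) + 11*(1/5)) = N*(-N/3 + 11/5) = N*(11/5 - N/3))
(-87011 + 269261)*(86845 + (90478 - 244506)*(219621 + u(W(2, -14*(-5))))) = (-87011 + 269261)*(86845 + (90478 - 244506)*(219621 + (1/15)*(-3)*(33 - 5*(-3)))) = 182250*(86845 - 154028*(219621 + (1/15)*(-3)*(33 + 15))) = 182250*(86845 - 154028*(219621 + (1/15)*(-3)*48)) = 182250*(86845 - 154028*(219621 - 48/5)) = 182250*(86845 - 154028*1098057/5) = 182250*(86845 - 169131523596/5) = 182250*(-169131089371/5) = -6164828207572950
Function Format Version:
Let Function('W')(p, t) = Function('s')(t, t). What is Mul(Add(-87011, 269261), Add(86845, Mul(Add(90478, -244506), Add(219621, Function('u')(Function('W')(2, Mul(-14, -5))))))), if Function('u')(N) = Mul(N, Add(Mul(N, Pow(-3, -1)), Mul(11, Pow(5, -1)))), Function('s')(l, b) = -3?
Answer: -6164828207572950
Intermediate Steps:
Function('W')(p, t) = -3
Function('u')(N) = Mul(N, Add(Rational(11, 5), Mul(Rational(-1, 3), N))) (Function('u')(N) = Mul(N, Add(Mul(N, Rational(-1, 3)), Mul(11, Rational(1, 5)))) = Mul(N, Add(Mul(Rational(-1, 3), N), Rational(11, 5))) = Mul(N, Add(Rational(11, 5), Mul(Rational(-1, 3), N))))
Mul(Add(-87011, 269261), Add(86845, Mul(Add(90478, -244506), Add(219621, Function('u')(Function('W')(2, Mul(-14, -5))))))) = Mul(Add(-87011, 269261), Add(86845, Mul(Add(90478, -244506), Add(219621, Mul(Rational(1, 15), -3, Add(33, Mul(-5, -3))))))) = Mul(182250, Add(86845, Mul(-154028, Add(219621, Mul(Rational(1, 15), -3, Add(33, 15)))))) = Mul(182250, Add(86845, Mul(-154028, Add(219621, Mul(Rational(1, 15), -3, 48))))) = Mul(182250, Add(86845, Mul(-154028, Add(219621, Rational(-48, 5))))) = Mul(182250, Add(86845, Mul(-154028, Rational(1098057, 5)))) = Mul(182250, Add(86845, Rational(-169131523596, 5))) = Mul(182250, Rational(-169131089371, 5)) = -6164828207572950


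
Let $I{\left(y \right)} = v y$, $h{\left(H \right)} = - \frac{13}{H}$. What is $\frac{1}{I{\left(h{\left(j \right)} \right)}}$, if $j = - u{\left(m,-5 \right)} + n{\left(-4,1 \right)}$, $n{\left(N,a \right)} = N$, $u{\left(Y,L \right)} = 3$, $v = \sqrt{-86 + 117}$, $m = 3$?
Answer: $\frac{7 \sqrt{31}}{403} \approx 0.096711$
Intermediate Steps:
$v = \sqrt{31} \approx 5.5678$
$j = -7$ ($j = \left(-1\right) 3 - 4 = -3 - 4 = -7$)
$I{\left(y \right)} = y \sqrt{31}$ ($I{\left(y \right)} = \sqrt{31} y = y \sqrt{31}$)
$\frac{1}{I{\left(h{\left(j \right)} \right)}} = \frac{1}{- \frac{13}{-7} \sqrt{31}} = \frac{1}{\left(-13\right) \left(- \frac{1}{7}\right) \sqrt{31}} = \frac{1}{\frac{13}{7} \sqrt{31}} = \frac{7 \sqrt{31}}{403}$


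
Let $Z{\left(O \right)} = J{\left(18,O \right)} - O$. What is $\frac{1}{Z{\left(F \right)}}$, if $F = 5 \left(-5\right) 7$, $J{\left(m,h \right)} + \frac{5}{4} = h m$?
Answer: $- \frac{4}{11905} \approx -0.00033599$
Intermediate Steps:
$J{\left(m,h \right)} = - \frac{5}{4} + h m$
$F = -175$ ($F = \left(-25\right) 7 = -175$)
$Z{\left(O \right)} = - \frac{5}{4} + 17 O$ ($Z{\left(O \right)} = \left(- \frac{5}{4} + O 18\right) - O = \left(- \frac{5}{4} + 18 O\right) - O = - \frac{5}{4} + 17 O$)
$\frac{1}{Z{\left(F \right)}} = \frac{1}{- \frac{5}{4} + 17 \left(-175\right)} = \frac{1}{- \frac{5}{4} - 2975} = \frac{1}{- \frac{11905}{4}} = - \frac{4}{11905}$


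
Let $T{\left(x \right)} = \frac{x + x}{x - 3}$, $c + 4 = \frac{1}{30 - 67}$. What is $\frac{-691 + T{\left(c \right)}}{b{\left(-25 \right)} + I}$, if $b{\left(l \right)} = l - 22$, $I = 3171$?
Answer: $- \frac{89681}{406120} \approx -0.22082$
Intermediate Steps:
$b{\left(l \right)} = -22 + l$
$c = - \frac{149}{37}$ ($c = -4 + \frac{1}{30 - 67} = -4 + \frac{1}{-37} = -4 - \frac{1}{37} = - \frac{149}{37} \approx -4.027$)
$T{\left(x \right)} = \frac{2 x}{-3 + x}$
$\frac{-691 + T{\left(c \right)}}{b{\left(-25 \right)} + I} = \frac{-691 + 2 \left(- \frac{149}{37}\right) \frac{1}{-3 - \frac{149}{37}}}{\left(-22 - 25\right) + 3171} = \frac{-691 + 2 \left(- \frac{149}{37}\right) \frac{1}{- \frac{260}{37}}}{-47 + 3171} = \frac{-691 + 2 \left(- \frac{149}{37}\right) \left(- \frac{37}{260}\right)}{3124} = \left(-691 + \frac{149}{130}\right) \frac{1}{3124} = \left(- \frac{89681}{130}\right) \frac{1}{3124} = - \frac{89681}{406120}$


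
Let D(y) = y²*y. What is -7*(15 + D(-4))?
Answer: 343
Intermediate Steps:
D(y) = y³
-7*(15 + D(-4)) = -7*(15 + (-4)³) = -7*(15 - 64) = -7*(-49) = 343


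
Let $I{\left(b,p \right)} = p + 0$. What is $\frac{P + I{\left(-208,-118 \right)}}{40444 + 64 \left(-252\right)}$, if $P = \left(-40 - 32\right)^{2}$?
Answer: $\frac{2533}{12158} \approx 0.20834$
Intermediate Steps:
$P = 5184$ ($P = \left(-72\right)^{2} = 5184$)
$I{\left(b,p \right)} = p$
$\frac{P + I{\left(-208,-118 \right)}}{40444 + 64 \left(-252\right)} = \frac{5184 - 118}{40444 + 64 \left(-252\right)} = \frac{5066}{40444 - 16128} = \frac{5066}{24316} = 5066 \cdot \frac{1}{24316} = \frac{2533}{12158}$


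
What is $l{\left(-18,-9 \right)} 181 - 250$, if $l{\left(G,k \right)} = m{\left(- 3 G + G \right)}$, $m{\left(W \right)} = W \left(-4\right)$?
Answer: $-26314$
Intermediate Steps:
$m{\left(W \right)} = - 4 W$
$l{\left(G,k \right)} = 8 G$ ($l{\left(G,k \right)} = - 4 \left(- 3 G + G\right) = - 4 \left(- 2 G\right) = 8 G$)
$l{\left(-18,-9 \right)} 181 - 250 = 8 \left(-18\right) 181 - 250 = \left(-144\right) 181 - 250 = -26064 - 250 = -26314$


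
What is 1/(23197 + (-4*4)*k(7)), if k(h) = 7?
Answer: 1/23085 ≈ 4.3318e-5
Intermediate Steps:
1/(23197 + (-4*4)*k(7)) = 1/(23197 - 4*4*7) = 1/(23197 - 16*7) = 1/(23197 - 112) = 1/23085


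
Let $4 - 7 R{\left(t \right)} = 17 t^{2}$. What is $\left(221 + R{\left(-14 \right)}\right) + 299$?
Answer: $\frac{312}{7} \approx 44.571$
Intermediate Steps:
$R{\left(t \right)} = \frac{4}{7} - \frac{17 t^{2}}{7}$
$\left(221 + R{\left(-14 \right)}\right) + 299 = \left(221 + \left(\frac{4}{7} - \frac{17 \left(-14\right)^{2}}{7}\right)\right) + 299 = \left(221 + \left(\frac{4}{7} - 476\right)\right) + 299 = \left(221 - \frac{3328}{7}\right) + 299 = - \frac{1781}{7} + 299 = \frac{312}{7}$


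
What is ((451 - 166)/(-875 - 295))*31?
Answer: -589/78 ≈ -7.5513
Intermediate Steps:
((451 - 166)/(-875 - 295))*31 = (285/(-1170))*31 = (285*(-1/1170))*31 = -19/78*31 = -589/78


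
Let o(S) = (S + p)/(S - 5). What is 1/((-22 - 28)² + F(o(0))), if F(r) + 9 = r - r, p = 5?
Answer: 1/2491 ≈ 0.00040145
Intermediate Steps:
o(S) = (5 + S)/(-5 + S) (o(S) = (S + 5)/(S - 5) = (5 + S)/(-5 + S))
F(r) = -9 (F(r) = -9 + (r - r) = -9 + 0 = -9)
1/((-22 - 28)² + F(o(0))) = 1/((-22 - 28)² - 9) = 1/((-50)² - 9) = 1/(2500 - 9) = 1/2491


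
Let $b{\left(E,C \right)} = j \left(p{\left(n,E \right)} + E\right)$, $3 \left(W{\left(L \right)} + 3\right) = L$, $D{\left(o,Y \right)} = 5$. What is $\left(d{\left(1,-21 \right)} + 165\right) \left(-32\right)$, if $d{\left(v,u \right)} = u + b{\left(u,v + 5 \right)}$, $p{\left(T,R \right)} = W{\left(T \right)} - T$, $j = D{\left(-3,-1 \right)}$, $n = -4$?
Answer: $- \frac{3584}{3} \approx -1194.7$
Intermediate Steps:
$W{\left(L \right)} = -3 + \frac{L}{3}$
$j = 5$
$p{\left(T,R \right)} = -3 - \frac{2 T}{3}$ ($p{\left(T,R \right)} = \left(-3 + \frac{T}{3}\right) - T = -3 - \frac{2 T}{3}$)
$b{\left(E,C \right)} = - \frac{5}{3} + 5 E$ ($b{\left(E,C \right)} = 5 \left(\left(-3 - - \frac{8}{3}\right) + E\right) = 5 \left(\left(-3 + \frac{8}{3}\right) + E\right) = 5 \left(- \frac{1}{3} + E\right) = - \frac{5}{3} + 5 E$)
$d{\left(v,u \right)} = - \frac{5}{3} + 6 u$ ($d{\left(v,u \right)} = u + \left(- \frac{5}{3} + 5 u\right) = - \frac{5}{3} + 6 u$)
$\left(d{\left(1,-21 \right)} + 165\right) \left(-32\right) = \left(\left(- \frac{5}{3} + 6 \left(-21\right)\right) + 165\right) \left(-32\right) = \left(\left(- \frac{5}{3} - 126\right) + 165\right) \left(-32\right) = \left(- \frac{383}{3} + 165\right) \left(-32\right) = \frac{112}{3} \left(-32\right) = - \frac{3584}{3}$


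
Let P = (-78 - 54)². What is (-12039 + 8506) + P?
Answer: 13891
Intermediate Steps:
P = 17424 (P = (-132)² = 17424)
(-12039 + 8506) + P = (-12039 + 8506) + 17424 = -3533 + 17424 = 13891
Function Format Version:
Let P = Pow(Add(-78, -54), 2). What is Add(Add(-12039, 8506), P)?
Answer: 13891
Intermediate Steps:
P = 17424 (P = Pow(-132, 2) = 17424)
Add(Add(-12039, 8506), P) = Add(Add(-12039, 8506), 17424) = Add(-3533, 17424) = 13891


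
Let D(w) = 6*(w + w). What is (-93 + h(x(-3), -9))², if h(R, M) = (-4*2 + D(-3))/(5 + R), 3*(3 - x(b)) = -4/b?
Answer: 2822400/289 ≈ 9766.1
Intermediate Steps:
D(w) = 12*w (D(w) = 6*(2*w) = 12*w)
x(b) = 3 + 4/(3*b) (x(b) = 3 - (-4)/(3*b) = 3 + 4/(3*b))
h(R, M) = -44/(5 + R) (h(R, M) = (-4*2 + 12*(-3))/(5 + R) = (-8 - 36)/(5 + R) = -44/(5 + R))
(-93 + h(x(-3), -9))² = (-93 - 44/(5 + (3 + (4/3)/(-3))))² = (-93 - 44/(5 + (3 + (4/3)*(-⅓))))² = (-93 - 44/(5 + (3 - 4/9)))² = (-93 - 44/(5 + 23/9))² = (-93 - 44/68/9)² = (-93 - 44*9/68)² = (-93 - 99/17)² = (-1680/17)² = 2822400/289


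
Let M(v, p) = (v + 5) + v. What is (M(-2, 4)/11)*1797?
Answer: 1797/11 ≈ 163.36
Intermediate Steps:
M(v, p) = 5 + 2*v (M(v, p) = (5 + v) + v = 5 + 2*v)
(M(-2, 4)/11)*1797 = ((5 + 2*(-2))/11)*1797 = ((5 - 4)*(1/11))*1797 = (1*(1/11))*1797 = (1/11)*1797 = 1797/11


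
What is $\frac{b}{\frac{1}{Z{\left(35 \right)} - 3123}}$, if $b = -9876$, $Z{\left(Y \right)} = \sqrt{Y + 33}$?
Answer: $30842748 - 19752 \sqrt{17} \approx 3.0761 \cdot 10^{7}$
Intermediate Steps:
$Z{\left(Y \right)} = \sqrt{33 + Y}$
$\frac{b}{\frac{1}{Z{\left(35 \right)} - 3123}} = - \frac{9876}{\frac{1}{\sqrt{33 + 35} - 3123}} = - \frac{9876}{\frac{1}{\sqrt{68} - 3123}} = - \frac{9876}{\frac{1}{2 \sqrt{17} - 3123}} = - \frac{9876}{\frac{1}{-3123 + 2 \sqrt{17}}} = - 9876 \left(-3123 + 2 \sqrt{17}\right) = 30842748 - 19752 \sqrt{17}$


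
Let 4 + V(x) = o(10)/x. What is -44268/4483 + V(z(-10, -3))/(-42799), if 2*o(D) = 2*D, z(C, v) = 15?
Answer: -5683833566/575603751 ≈ -9.8746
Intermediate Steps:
o(D) = D (o(D) = (2*D)/2 = D)
V(x) = -4 + 10/x
-44268/4483 + V(z(-10, -3))/(-42799) = -44268/4483 + (-4 + 10/15)/(-42799) = -44268*1/4483 + (-4 + 10*(1/15))*(-1/42799) = -44268/4483 + (-4 + ⅔)*(-1/42799) = -44268/4483 - 10/3*(-1/42799) = -44268/4483 + 10/128397 = -5683833566/575603751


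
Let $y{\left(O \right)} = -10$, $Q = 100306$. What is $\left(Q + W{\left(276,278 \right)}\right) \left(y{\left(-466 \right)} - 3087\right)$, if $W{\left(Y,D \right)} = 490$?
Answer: $-312165212$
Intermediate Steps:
$\left(Q + W{\left(276,278 \right)}\right) \left(y{\left(-466 \right)} - 3087\right) = \left(100306 + 490\right) \left(-10 - 3087\right) = 100796 \left(-3097\right) = -312165212$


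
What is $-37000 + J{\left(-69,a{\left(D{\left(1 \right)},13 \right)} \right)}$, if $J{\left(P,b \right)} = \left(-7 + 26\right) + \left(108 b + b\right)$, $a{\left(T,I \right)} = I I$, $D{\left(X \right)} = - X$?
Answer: $-18560$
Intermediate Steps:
$a{\left(T,I \right)} = I^{2}$
$J{\left(P,b \right)} = 19 + 109 b$
$-37000 + J{\left(-69,a{\left(D{\left(1 \right)},13 \right)} \right)} = -37000 + \left(19 + 109 \cdot 13^{2}\right) = -37000 + \left(19 + 109 \cdot 169\right) = -37000 + \left(19 + 18421\right) = -37000 + 18440 = -18560$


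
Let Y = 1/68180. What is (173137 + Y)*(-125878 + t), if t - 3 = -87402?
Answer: -2517624221936097/68180 ≈ -3.6926e+10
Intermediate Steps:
Y = 1/68180 ≈ 1.4667e-5
t = -87399 (t = 3 - 87402 = -87399)
(173137 + Y)*(-125878 + t) = (173137 + 1/68180)*(-125878 - 87399) = (11804480661/68180)*(-213277) = -2517624221936097/68180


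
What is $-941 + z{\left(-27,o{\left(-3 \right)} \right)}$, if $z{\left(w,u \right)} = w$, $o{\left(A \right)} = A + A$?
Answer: $-968$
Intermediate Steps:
$o{\left(A \right)} = 2 A$
$-941 + z{\left(-27,o{\left(-3 \right)} \right)} = -941 - 27 = -968$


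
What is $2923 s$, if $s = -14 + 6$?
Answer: $-23384$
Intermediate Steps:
$s = -8$
$2923 s = 2923 \left(-8\right) = -23384$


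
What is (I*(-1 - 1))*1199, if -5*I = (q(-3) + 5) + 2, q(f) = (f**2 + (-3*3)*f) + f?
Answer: 19184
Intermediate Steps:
q(f) = f**2 - 8*f (q(f) = (f**2 - 9*f) + f = f**2 - 8*f)
I = -8 (I = -((-3*(-8 - 3) + 5) + 2)/5 = -((-3*(-11) + 5) + 2)/5 = -((33 + 5) + 2)/5 = -(38 + 2)/5 = -1/5*40 = -8)
(I*(-1 - 1))*1199 = -8*(-1 - 1)*1199 = -8*(-2)*1199 = 16*1199 = 19184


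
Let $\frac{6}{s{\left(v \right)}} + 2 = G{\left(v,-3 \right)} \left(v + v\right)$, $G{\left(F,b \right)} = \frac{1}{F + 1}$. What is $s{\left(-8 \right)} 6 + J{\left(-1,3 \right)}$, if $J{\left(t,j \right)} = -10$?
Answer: $116$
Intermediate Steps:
$G{\left(F,b \right)} = \frac{1}{1 + F}$
$s{\left(v \right)} = \frac{6}{-2 + \frac{2 v}{1 + v}}$ ($s{\left(v \right)} = \frac{6}{-2 + \frac{v + v}{1 + v}} = \frac{6}{-2 + \frac{2 v}{1 + v}}$)
$s{\left(-8 \right)} 6 + J{\left(-1,3 \right)} = \left(-3 - -24\right) 6 - 10 = \left(-3 + 24\right) 6 - 10 = 21 \cdot 6 - 10 = 126 - 10 = 116$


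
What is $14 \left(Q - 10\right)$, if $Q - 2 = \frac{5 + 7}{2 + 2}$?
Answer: $-70$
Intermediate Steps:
$Q = 5$ ($Q = 2 + \frac{5 + 7}{2 + 2} = 2 + \frac{12}{4} = 2 + 12 \cdot \frac{1}{4} = 2 + 3 = 5$)
$14 \left(Q - 10\right) = 14 \left(5 - 10\right) = 14 \left(-5\right) = -70$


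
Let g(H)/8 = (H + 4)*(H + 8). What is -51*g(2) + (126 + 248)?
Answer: -24106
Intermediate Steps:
g(H) = 8*(4 + H)*(8 + H) (g(H) = 8*((H + 4)*(H + 8)) = 8*((4 + H)*(8 + H)) = 8*(4 + H)*(8 + H))
-51*g(2) + (126 + 248) = -51*(256 + 8*2² + 96*2) + (126 + 248) = -51*(256 + 8*4 + 192) + 374 = -51*(256 + 32 + 192) + 374 = -51*480 + 374 = -24480 + 374 = -24106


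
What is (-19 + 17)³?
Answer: -8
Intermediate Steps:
(-19 + 17)³ = (-2)³ = -8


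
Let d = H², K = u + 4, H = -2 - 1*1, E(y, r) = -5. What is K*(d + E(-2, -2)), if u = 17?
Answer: 84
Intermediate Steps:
H = -3 (H = -2 - 1 = -3)
K = 21 (K = 17 + 4 = 21)
d = 9 (d = (-3)² = 9)
K*(d + E(-2, -2)) = 21*(9 - 5) = 21*4 = 84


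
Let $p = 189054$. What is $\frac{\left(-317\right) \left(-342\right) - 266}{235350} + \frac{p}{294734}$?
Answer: $\frac{19092187883}{17341411725} \approx 1.101$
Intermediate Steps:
$\frac{\left(-317\right) \left(-342\right) - 266}{235350} + \frac{p}{294734} = \frac{\left(-317\right) \left(-342\right) - 266}{235350} + \frac{189054}{294734} = \left(108414 - 266\right) \frac{1}{235350} + 189054 \cdot \frac{1}{294734} = 108148 \cdot \frac{1}{235350} + \frac{94527}{147367} = \frac{54074}{117675} + \frac{94527}{147367} = \frac{19092187883}{17341411725}$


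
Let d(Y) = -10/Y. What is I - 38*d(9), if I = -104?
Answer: -556/9 ≈ -61.778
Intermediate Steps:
I - 38*d(9) = -104 - (-380)/9 = -104 - 38*(-10/9) = -104 + 380/9 = -556/9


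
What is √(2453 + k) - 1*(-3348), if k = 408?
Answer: 3348 + √2861 ≈ 3401.5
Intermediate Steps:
√(2453 + k) - 1*(-3348) = √(2453 + 408) - 1*(-3348) = √2861 + 3348 = 3348 + √2861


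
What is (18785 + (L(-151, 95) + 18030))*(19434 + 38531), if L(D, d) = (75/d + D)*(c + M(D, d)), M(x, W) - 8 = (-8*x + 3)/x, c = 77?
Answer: 4199410005135/2869 ≈ 1.4637e+9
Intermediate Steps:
M(x, W) = 8 + (3 - 8*x)/x (M(x, W) = 8 + (-8*x + 3)/x = 8 + (3 - 8*x)/x)
L(D, d) = (77 + 3/D)*(D + 75/d) (L(D, d) = (75/d + D)*(77 + 3/D) = (D + 75/d)*(77 + 3/D) = (77 + 3/D)*(D + 75/d))
(18785 + (L(-151, 95) + 18030))*(19434 + 38531) = (18785 + ((3 + 77*(-151) + 5775/95 + 225/(-151*95)) + 18030))*(19434 + 38531) = (18785 + ((3 - 11627 + 5775*(1/95) + 225*(-1/151)*(1/95)) + 18030))*57965 = (18785 + ((3 - 11627 + 1155/19 - 45/2869) + 18030))*57965 = (18785 + (-33174896/2869 + 18030))*57965 = (18785 + 18553174/2869)*57965 = (72447339/2869)*57965 = 4199410005135/2869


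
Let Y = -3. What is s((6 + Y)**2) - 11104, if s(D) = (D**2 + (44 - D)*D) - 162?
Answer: -10870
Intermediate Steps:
s(D) = -162 + D**2 + D*(44 - D) (s(D) = (D**2 + D*(44 - D)) - 162 = -162 + D**2 + D*(44 - D))
s((6 + Y)**2) - 11104 = (-162 + 44*(6 - 3)**2) - 11104 = (-162 + 44*3**2) - 11104 = (-162 + 44*9) - 11104 = (-162 + 396) - 11104 = 234 - 11104 = -10870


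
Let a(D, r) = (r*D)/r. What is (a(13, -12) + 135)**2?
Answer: 21904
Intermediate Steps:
a(D, r) = D (a(D, r) = (D*r)/r = D)
(a(13, -12) + 135)**2 = (13 + 135)**2 = 148**2 = 21904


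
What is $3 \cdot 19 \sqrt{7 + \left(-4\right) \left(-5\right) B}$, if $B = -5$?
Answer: $57 i \sqrt{93} \approx 549.69 i$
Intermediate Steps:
$3 \cdot 19 \sqrt{7 + \left(-4\right) \left(-5\right) B} = 3 \cdot 19 \sqrt{7 + \left(-4\right) \left(-5\right) \left(-5\right)} = 57 \sqrt{7 + 20 \left(-5\right)} = 57 \sqrt{7 - 100} = 57 \sqrt{-93} = 57 i \sqrt{93}$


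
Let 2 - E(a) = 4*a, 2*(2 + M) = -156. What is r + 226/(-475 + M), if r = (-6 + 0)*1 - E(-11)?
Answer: -29086/555 ≈ -52.407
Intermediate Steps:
M = -80 (M = -2 + (½)*(-156) = -2 - 78 = -80)
E(a) = 2 - 4*a
r = -52 (r = (-6 + 0)*1 - (2 - 4*(-11)) = -6*1 - (2 + 44) = -6 - 1*46 = -6 - 46 = -52)
r + 226/(-475 + M) = -52 + 226/(-475 - 80) = -52 + 226/(-555) = -52 + 226*(-1/555) = -52 - 226/555 = -29086/555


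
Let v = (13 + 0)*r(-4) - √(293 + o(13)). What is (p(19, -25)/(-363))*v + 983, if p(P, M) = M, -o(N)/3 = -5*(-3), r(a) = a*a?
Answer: 362029/363 - 50*√62/363 ≈ 996.24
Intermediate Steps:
r(a) = a²
o(N) = -45 (o(N) = -(-15)*(-3) = -3*15 = -45)
v = 208 - 2*√62 (v = (13 + 0)*(-4)² - √(293 - 45) = 13*16 - √248 = 208 - 2*√62 ≈ 192.25)
(p(19, -25)/(-363))*v + 983 = (-25/(-363))*(208 - 2*√62) + 983 = (-25*(-1/363))*(208 - 2*√62) + 983 = 25*(208 - 2*√62)/363 + 983 = (5200/363 - 50*√62/363) + 983 = 362029/363 - 50*√62/363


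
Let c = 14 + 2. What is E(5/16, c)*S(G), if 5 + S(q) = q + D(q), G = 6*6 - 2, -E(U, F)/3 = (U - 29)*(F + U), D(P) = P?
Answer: 22642011/256 ≈ 88445.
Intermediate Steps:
c = 16
E(U, F) = -3*(-29 + U)*(F + U) (E(U, F) = -3*(U - 29)*(F + U) = -3*(-29 + U)*(F + U))
G = 34 (G = 36 - 2 = 34)
S(q) = -5 + 2*q (S(q) = -5 + (q + q) = -5 + 2*q)
E(5/16, c)*S(G) = (-3*(5/16)**2 + 87*16 + 87*(5/16) - 3*16*5/16)*(-5 + 2*34) = (-3*(5*(1/16))**2 + 1392 + 87*(5*(1/16)) - 3*16*5*(1/16))*(-5 + 68) = (-3*(5/16)**2 + 1392 + 87*(5/16) - 3*16*5/16)*63 = (-3*25/256 + 1392 + 435/16 - 15)*63 = (-75/256 + 1392 + 435/16 - 15)*63 = (359397/256)*63 = 22642011/256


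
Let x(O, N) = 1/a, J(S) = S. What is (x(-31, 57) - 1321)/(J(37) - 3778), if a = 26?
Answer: 34345/97266 ≈ 0.35310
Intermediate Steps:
x(O, N) = 1/26
(x(-31, 57) - 1321)/(J(37) - 3778) = (1/26 - 1321)/(37 - 3778) = -34345/26/(-3741) = -34345/26*(-1/3741) = 34345/97266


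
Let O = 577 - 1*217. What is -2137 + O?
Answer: -1777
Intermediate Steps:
O = 360 (O = 577 - 217 = 360)
-2137 + O = -2137 + 360 = -1777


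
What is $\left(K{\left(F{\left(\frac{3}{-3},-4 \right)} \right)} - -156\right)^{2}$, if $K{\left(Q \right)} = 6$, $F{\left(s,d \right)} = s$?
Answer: $26244$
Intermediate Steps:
$\left(K{\left(F{\left(\frac{3}{-3},-4 \right)} \right)} - -156\right)^{2} = \left(6 - -156\right)^{2} = \left(6 + 156\right)^{2} = 162^{2} = 26244$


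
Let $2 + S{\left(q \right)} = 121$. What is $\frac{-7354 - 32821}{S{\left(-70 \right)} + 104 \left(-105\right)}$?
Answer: $\frac{40175}{10801} \approx 3.7196$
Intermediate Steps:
$S{\left(q \right)} = 119$ ($S{\left(q \right)} = -2 + 121 = 119$)
$\frac{-7354 - 32821}{S{\left(-70 \right)} + 104 \left(-105\right)} = \frac{-7354 - 32821}{119 + 104 \left(-105\right)} = - \frac{40175}{119 - 10920} = - \frac{40175}{-10801} = \left(-40175\right) \left(- \frac{1}{10801}\right) = \frac{40175}{10801}$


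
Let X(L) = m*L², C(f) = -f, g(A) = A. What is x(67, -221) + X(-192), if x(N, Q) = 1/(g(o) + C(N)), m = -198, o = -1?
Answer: -496336897/68 ≈ -7.2991e+6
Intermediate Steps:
X(L) = -198*L²
x(N, Q) = 1/(-1 - N)
x(67, -221) + X(-192) = -1/(1 + 67) - 198*(-192)² = -1/68 - 198*36864 = -1*1/68 - 7299072 = -1/68 - 7299072 = -496336897/68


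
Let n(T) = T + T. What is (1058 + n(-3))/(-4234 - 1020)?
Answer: -526/2627 ≈ -0.20023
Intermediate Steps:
n(T) = 2*T
(1058 + n(-3))/(-4234 - 1020) = (1058 + 2*(-3))/(-4234 - 1020) = (1058 - 6)/(-5254) = 1052*(-1/5254) = -526/2627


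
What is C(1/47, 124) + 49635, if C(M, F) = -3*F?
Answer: 49263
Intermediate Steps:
C(1/47, 124) + 49635 = -3*124 + 49635 = -372 + 49635 = 49263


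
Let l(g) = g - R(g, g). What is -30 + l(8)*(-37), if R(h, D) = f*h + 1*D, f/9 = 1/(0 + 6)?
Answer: 414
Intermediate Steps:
f = 3/2 (f = 9/(0 + 6) = 9/6 = 9*(⅙) = 3/2 ≈ 1.5000)
R(h, D) = D + 3*h/2 (R(h, D) = 3*h/2 + 1*D = 3*h/2 + D = D + 3*h/2)
l(g) = -3*g/2 (l(g) = g - (g + 3*g/2) = g - 5*g/2 = -3*g/2)
-30 + l(8)*(-37) = -30 - 3/2*8*(-37) = -30 - 12*(-37) = -30 + 444 = 414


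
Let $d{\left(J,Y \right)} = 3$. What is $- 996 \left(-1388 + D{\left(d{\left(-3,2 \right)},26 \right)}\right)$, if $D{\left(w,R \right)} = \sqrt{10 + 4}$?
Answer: $1382448 - 996 \sqrt{14} \approx 1.3787 \cdot 10^{6}$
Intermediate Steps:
$D{\left(w,R \right)} = \sqrt{14}$
$- 996 \left(-1388 + D{\left(d{\left(-3,2 \right)},26 \right)}\right) = - 996 \left(-1388 + \sqrt{14}\right) = 1382448 - 996 \sqrt{14}$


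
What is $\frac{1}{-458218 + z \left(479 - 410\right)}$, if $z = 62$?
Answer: $- \frac{1}{453940} \approx -2.2029 \cdot 10^{-6}$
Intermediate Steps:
$\frac{1}{-458218 + z \left(479 - 410\right)} = \frac{1}{-458218 + 62 \left(479 - 410\right)} = \frac{1}{-458218 + 62 \cdot 69} = \frac{1}{-458218 + 4278} = \frac{1}{-453940} = - \frac{1}{453940}$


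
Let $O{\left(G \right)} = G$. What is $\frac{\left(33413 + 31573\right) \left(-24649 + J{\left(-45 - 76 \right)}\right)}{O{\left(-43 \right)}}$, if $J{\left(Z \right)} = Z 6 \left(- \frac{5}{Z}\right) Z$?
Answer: $\frac{1365940734}{43} \approx 3.1766 \cdot 10^{7}$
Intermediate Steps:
$J{\left(Z \right)} = - 30 Z$ ($J{\left(Z \right)} = 6 Z \left(- \frac{5}{Z}\right) Z = - 30 Z$)
$\frac{\left(33413 + 31573\right) \left(-24649 + J{\left(-45 - 76 \right)}\right)}{O{\left(-43 \right)}} = \frac{\left(33413 + 31573\right) \left(-24649 - 30 \left(-45 - 76\right)\right)}{-43} = 64986 \left(-24649 - 30 \left(-45 - 76\right)\right) \left(- \frac{1}{43}\right) = 64986 \left(-24649 - -3630\right) \left(- \frac{1}{43}\right) = 64986 \left(-24649 + 3630\right) \left(- \frac{1}{43}\right) = 64986 \left(-21019\right) \left(- \frac{1}{43}\right) = \left(-1365940734\right) \left(- \frac{1}{43}\right) = \frac{1365940734}{43}$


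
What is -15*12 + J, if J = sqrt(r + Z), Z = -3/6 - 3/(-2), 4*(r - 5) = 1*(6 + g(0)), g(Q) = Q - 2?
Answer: -180 + sqrt(7) ≈ -177.35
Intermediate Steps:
g(Q) = -2 + Q
r = 6 (r = 5 + (1*(6 + (-2 + 0)))/4 = 5 + (1*(6 - 2))/4 = 5 + (1*4)/4 = 5 + (1/4)*4 = 5 + 1 = 6)
Z = 1 (Z = -3*1/6 - 3*(-1/2) = -1/2 + 3/2 = 1)
J = sqrt(7) (J = sqrt(6 + 1) = sqrt(7) ≈ 2.6458)
-15*12 + J = -15*12 + sqrt(7) = -180 + sqrt(7)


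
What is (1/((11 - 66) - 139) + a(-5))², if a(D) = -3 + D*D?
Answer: 18207289/37636 ≈ 483.77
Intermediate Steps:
a(D) = -3 + D²
(1/((11 - 66) - 139) + a(-5))² = (1/((11 - 66) - 139) + (-3 + (-5)²))² = (1/(-55 - 139) + (-3 + 25))² = (1/(-194) + 22)² = (-1/194 + 22)² = (4267/194)² = 18207289/37636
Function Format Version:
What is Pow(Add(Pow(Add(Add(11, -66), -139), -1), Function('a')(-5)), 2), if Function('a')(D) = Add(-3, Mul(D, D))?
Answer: Rational(18207289, 37636) ≈ 483.77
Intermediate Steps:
Function('a')(D) = Add(-3, Pow(D, 2))
Pow(Add(Pow(Add(Add(11, -66), -139), -1), Function('a')(-5)), 2) = Pow(Add(Pow(Add(Add(11, -66), -139), -1), Add(-3, Pow(-5, 2))), 2) = Pow(Add(Pow(Add(-55, -139), -1), Add(-3, 25)), 2) = Pow(Add(Pow(-194, -1), 22), 2) = Pow(Add(Rational(-1, 194), 22), 2) = Pow(Rational(4267, 194), 2) = Rational(18207289, 37636)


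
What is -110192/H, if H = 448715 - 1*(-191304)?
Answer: -110192/640019 ≈ -0.17217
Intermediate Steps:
H = 640019 (H = 448715 + 191304 = 640019)
-110192/H = -110192/640019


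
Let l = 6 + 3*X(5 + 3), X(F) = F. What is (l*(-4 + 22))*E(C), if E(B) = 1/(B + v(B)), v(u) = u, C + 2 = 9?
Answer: 270/7 ≈ 38.571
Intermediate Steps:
C = 7 (C = -2 + 9 = 7)
E(B) = 1/(2*B) (E(B) = 1/(B + B) = 1/(2*B))
l = 30 (l = 6 + 3*(5 + 3) = 6 + 3*8 = 6 + 24 = 30)
(l*(-4 + 22))*E(C) = (30*(-4 + 22))*((½)/7) = (30*18)*((½)*(⅐)) = 540*(1/14) = 270/7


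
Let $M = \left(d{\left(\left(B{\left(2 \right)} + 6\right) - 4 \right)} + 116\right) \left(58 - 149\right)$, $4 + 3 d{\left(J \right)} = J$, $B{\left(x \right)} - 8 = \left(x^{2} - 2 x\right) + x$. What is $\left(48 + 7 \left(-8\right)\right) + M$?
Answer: $- \frac{32420}{3} \approx -10807.0$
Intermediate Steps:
$B{\left(x \right)} = 8 + x^{2} - x$ ($B{\left(x \right)} = 8 + \left(\left(x^{2} - 2 x\right) + x\right) = 8 + \left(x^{2} - x\right) = 8 + x^{2} - x$)
$d{\left(J \right)} = - \frac{4}{3} + \frac{J}{3}$
$M = - \frac{32396}{3}$ ($M = \left(\left(- \frac{4}{3} + \frac{\left(\left(8 + 2^{2} - 2\right) + 6\right) - 4}{3}\right) + 116\right) \left(58 - 149\right) = \left(\left(- \frac{4}{3} + \frac{\left(\left(8 + 4 - 2\right) + 6\right) - 4}{3}\right) + 116\right) \left(-91\right) = \left(\left(- \frac{4}{3} + \frac{\left(10 + 6\right) - 4}{3}\right) + 116\right) \left(-91\right) = \left(\left(- \frac{4}{3} + \frac{16 - 4}{3}\right) + 116\right) \left(-91\right) = \left(\left(- \frac{4}{3} + \frac{1}{3} \cdot 12\right) + 116\right) \left(-91\right) = \left(\left(- \frac{4}{3} + 4\right) + 116\right) \left(-91\right) = \left(\frac{8}{3} + 116\right) \left(-91\right) = \frac{356}{3} \left(-91\right) = - \frac{32396}{3} \approx -10799.0$)
$\left(48 + 7 \left(-8\right)\right) + M = \left(48 + 7 \left(-8\right)\right) - \frac{32396}{3} = \left(48 - 56\right) - \frac{32396}{3} = -8 - \frac{32396}{3} = - \frac{32420}{3}$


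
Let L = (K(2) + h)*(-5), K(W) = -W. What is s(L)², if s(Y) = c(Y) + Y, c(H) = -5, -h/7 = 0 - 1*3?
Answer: 10000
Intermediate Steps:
h = 21 (h = -7*(0 - 1*3) = -7*(0 - 3) = -7*(-3) = 21)
L = -95 (L = (-1*2 + 21)*(-5) = (-2 + 21)*(-5) = 19*(-5) = -95)
s(Y) = -5 + Y
s(L)² = (-5 - 95)² = (-100)² = 10000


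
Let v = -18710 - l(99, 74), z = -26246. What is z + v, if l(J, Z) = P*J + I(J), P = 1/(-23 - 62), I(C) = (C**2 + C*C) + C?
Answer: -5495746/85 ≈ -64656.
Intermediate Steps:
I(C) = C + 2*C**2 (I(C) = (C**2 + C**2) + C = 2*C**2 + C = C + 2*C**2)
P = -1/85 (P = 1/(-85) = -1/85 ≈ -0.011765)
l(J, Z) = -J/85 + J*(1 + 2*J)
v = -3264836/85 (v = -18710 - 2*99*(42 + 85*99)/85 = -18710 - 2*99*(42 + 8415)/85 = -18710 - 2*99*8457/85 = -18710 - 1*1674486/85 = -18710 - 1674486/85 = -3264836/85 ≈ -38410.)
z + v = -26246 - 3264836/85 = -5495746/85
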